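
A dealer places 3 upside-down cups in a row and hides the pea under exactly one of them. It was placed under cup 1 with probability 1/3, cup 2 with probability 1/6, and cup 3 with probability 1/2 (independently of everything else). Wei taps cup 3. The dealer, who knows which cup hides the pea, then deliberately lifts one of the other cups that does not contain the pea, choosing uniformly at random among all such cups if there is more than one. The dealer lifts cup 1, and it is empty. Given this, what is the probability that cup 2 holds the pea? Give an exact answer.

Apply Bayes' rule, conditioning on where the pea actually is.
If it is under cup 1 (prior 1/3): the dealer opened cup 1, so this case is ruled out; weight (1/3)·0 = 0.
If it is under cup 2 (prior 1/6): the dealer has no choice, probability 1; weight (1/6)·1 = 1/6.
If it is under cup 3 (prior 1/2): the dealer has 2 equally likely choices, so probability 1/2; weight (1/2)·(1/2) = 1/4.
The weights sum to 5/12.
So P(the pea under cup 2 | the dealer opened cup 1) = (1/6) / (5/12) = 2/5.

2/5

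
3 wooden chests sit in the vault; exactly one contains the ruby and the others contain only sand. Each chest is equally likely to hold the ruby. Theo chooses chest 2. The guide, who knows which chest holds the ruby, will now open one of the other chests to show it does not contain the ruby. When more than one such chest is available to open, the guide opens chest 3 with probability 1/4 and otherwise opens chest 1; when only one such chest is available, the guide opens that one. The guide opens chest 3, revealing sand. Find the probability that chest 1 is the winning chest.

4/5

Apply Bayes' rule, conditioning on where the ruby actually is.
If it is in chest 1 (prior 1/3): only chest 3 is available, probability 1; weight (1/3)·1 = 1/3.
If it is in chest 2 (prior 1/3): chest 3 is available, opened with probability 1/4; weight (1/3)·(1/4) = 1/12.
If it is in chest 3 (prior 1/3): the guide opened chest 3, so this case is ruled out; weight (1/3)·0 = 0.
The weights sum to 5/12.
So P(the ruby in chest 1 | the guide opened chest 3) = (1/3) / (5/12) = 4/5.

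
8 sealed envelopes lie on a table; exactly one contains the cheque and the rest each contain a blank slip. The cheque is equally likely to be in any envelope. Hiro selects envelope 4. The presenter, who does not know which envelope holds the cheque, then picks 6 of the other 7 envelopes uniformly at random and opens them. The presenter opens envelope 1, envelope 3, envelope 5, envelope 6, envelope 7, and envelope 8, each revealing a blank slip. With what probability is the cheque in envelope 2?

Because the presenter chose which envelopes to open without knowing where the cheque is, the choice is independent of the prize location. Learning that none of the 6 opened envelopes holds the cheque simply rules out those 6 locations and leaves the remaining 2 envelopes still equally likely by symmetry.
So P(the cheque in envelope 2) = 1/2.

1/2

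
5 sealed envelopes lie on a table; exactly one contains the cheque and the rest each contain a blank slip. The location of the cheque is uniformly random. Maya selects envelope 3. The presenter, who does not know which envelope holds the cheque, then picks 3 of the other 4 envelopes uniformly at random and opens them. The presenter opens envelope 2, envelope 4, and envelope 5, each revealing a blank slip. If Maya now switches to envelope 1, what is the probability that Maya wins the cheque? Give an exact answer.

Because the presenter chose which envelopes to open without knowing where the cheque is, the choice is independent of the prize location. Learning that none of the 3 opened envelopes holds the cheque simply rules out those 3 locations and leaves the remaining 2 envelopes still equally likely by symmetry.
So P(the cheque in envelope 1) = 1/2.

1/2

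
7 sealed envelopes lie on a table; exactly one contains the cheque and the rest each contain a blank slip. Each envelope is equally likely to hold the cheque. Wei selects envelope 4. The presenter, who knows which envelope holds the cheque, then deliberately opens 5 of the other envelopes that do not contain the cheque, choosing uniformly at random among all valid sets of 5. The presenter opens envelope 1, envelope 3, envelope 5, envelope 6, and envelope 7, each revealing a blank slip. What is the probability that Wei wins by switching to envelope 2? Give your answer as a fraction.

6/7

Apply Bayes' rule, conditioning on where the cheque actually is.
If it is in any of envelopes 1, 3, 5, 6, and 7 (prior 1/7 each): that envelope was opened and seen not to hold the prize — ruled out; weight (1/7)·0 = 0 each.
If it is in envelope 2 (prior 1/7): the presenter has no choice, probability 1; weight (1/7)·1 = 1/7.
If it is in envelope 4 (prior 1/7): the presenter has 6 equally likely choices, so probability 1/6; weight (1/7)·(1/6) = 1/42.
The weights sum to 1/6.
So P(the cheque in envelope 2 | the presenter opened envelope 1, envelope 3, envelope 5, envelope 6, and envelope 7) = (1/7) / (1/6) = 6/7.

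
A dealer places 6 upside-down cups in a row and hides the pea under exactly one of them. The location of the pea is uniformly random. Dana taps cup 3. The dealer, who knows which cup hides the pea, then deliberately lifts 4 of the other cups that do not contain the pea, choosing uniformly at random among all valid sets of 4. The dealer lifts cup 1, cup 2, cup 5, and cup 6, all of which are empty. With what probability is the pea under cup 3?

Consider each possible location of the pea in turn.
If it is under any of cups 1, 2, 5, and 6 (prior 1/6 each): that cup was opened and seen not to hold the prize — ruled out; weight (1/6)·0 = 0 each.
If it is under cup 3 (prior 1/6): the dealer has 5 equally likely choices, so probability 1/5; weight (1/6)·(1/5) = 1/30.
If it is under cup 4 (prior 1/6): the dealer has no choice, probability 1; weight (1/6)·1 = 1/6.
The weights sum to 1/5.
So P(the pea under cup 3 | the dealer opened cup 1, cup 2, cup 5, and cup 6) = (1/30) / (1/5) = 1/6.

1/6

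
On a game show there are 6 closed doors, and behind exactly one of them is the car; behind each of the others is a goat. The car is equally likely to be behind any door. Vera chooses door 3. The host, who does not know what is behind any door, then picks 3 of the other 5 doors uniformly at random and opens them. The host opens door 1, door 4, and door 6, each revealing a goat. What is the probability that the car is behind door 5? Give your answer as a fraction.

Because the host chose which doors to open without knowing where the car is, the choice is independent of the prize location. Learning that none of the 3 opened doors holds the car simply rules out those 3 locations and leaves the remaining 3 doors still equally likely by symmetry.
So P(the car behind door 5) = 1/3.

1/3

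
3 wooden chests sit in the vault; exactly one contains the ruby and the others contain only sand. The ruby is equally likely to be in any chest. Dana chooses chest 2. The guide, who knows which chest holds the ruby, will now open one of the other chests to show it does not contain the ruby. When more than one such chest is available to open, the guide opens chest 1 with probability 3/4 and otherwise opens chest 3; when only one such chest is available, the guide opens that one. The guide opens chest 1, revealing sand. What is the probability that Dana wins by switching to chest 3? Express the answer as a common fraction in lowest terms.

4/7

Condition on the true location of the ruby.
If it is in chest 1 (prior 1/3): the guide opened chest 1, so this case is ruled out; weight (1/3)·0 = 0.
If it is in chest 2 (prior 1/3): chest 1 is available, opened with probability 3/4; weight (1/3)·(3/4) = 1/4.
If it is in chest 3 (prior 1/3): only chest 1 is available, probability 1; weight (1/3)·1 = 1/3.
The weights sum to 7/12.
So P(the ruby in chest 3 | the guide opened chest 1) = (1/3) / (7/12) = 4/7.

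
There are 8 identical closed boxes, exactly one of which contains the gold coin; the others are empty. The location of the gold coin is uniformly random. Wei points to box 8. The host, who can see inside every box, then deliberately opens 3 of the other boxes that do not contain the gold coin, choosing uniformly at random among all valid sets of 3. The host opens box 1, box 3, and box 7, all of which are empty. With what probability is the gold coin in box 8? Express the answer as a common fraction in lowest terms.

1/8

Consider each possible location of the gold coin in turn.
If it is in any of boxes 1, 3, and 7 (prior 1/8 each): that box was opened and seen not to hold the prize — ruled out; weight (1/8)·0 = 0 each.
If it is in any of boxes 2, 4, 5, and 6 (prior 1/8 each): the host has 20 equally likely choices, so probability 1/20; weight (1/8)·(1/20) = 1/160 each.
If it is in box 8 (prior 1/8): the host has 35 equally likely choices, so probability 1/35; weight (1/8)·(1/35) = 1/280.
The weights sum to 1/35.
So P(the gold coin in box 8 | the host opened box 1, box 3, and box 7) = (1/280) / (1/35) = 1/8.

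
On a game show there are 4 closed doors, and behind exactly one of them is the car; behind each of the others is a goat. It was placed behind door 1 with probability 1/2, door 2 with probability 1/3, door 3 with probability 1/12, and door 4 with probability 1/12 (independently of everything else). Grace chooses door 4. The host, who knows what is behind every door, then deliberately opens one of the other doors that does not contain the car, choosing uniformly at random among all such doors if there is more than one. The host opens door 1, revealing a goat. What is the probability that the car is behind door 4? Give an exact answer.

2/17

Apply Bayes' rule, conditioning on where the car actually is.
If it is behind door 1 (prior 1/2): the host opened door 1, so this case is ruled out; weight (1/2)·0 = 0.
If it is behind door 2 (prior 1/3): the host has 2 equally likely choices, so probability 1/2; weight (1/3)·(1/2) = 1/6.
If it is behind door 3 (prior 1/12): the host has 2 equally likely choices, so probability 1/2; weight (1/12)·(1/2) = 1/24.
If it is behind door 4 (prior 1/12): the host has 3 equally likely choices, so probability 1/3; weight (1/12)·(1/3) = 1/36.
The weights sum to 17/72.
So P(the car behind door 4 | the host opened door 1) = (1/36) / (17/72) = 2/17.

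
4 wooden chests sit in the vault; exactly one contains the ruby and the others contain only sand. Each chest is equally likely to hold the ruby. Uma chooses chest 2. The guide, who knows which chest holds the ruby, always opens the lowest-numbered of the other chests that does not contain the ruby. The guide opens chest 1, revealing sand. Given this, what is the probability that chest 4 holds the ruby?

Consider each possible location of the ruby in turn.
If it is in chest 1 (prior 1/4): the guide opened chest 1, so this case is ruled out; weight (1/4)·0 = 0.
If it is in any of chests 2, 3, and 4 (prior 1/4 each): chest 1 is the lowest-numbered option available, probability 1; weight (1/4)·1 = 1/4 each.
The weights sum to 3/4.
So P(the ruby in chest 4 | the guide opened chest 1) = (1/4) / (3/4) = 1/3.

1/3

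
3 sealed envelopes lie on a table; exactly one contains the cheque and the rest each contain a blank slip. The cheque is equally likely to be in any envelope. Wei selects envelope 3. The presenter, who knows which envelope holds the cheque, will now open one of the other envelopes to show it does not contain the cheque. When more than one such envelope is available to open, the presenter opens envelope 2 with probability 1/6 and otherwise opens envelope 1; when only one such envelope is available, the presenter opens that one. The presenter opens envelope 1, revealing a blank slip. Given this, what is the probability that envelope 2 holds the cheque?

6/11

Apply Bayes' rule, conditioning on where the cheque actually is.
If it is in envelope 1 (prior 1/3): the presenter opened envelope 1, so this case is ruled out; weight (1/3)·0 = 0.
If it is in envelope 2 (prior 1/3): only envelope 1 is available, probability 1; weight (1/3)·1 = 1/3.
If it is in envelope 3 (prior 1/3): envelope 2 is available but not opened, probability 5/6; weight (1/3)·(5/6) = 5/18.
The weights sum to 11/18.
So P(the cheque in envelope 2 | the presenter opened envelope 1) = (1/3) / (11/18) = 6/11.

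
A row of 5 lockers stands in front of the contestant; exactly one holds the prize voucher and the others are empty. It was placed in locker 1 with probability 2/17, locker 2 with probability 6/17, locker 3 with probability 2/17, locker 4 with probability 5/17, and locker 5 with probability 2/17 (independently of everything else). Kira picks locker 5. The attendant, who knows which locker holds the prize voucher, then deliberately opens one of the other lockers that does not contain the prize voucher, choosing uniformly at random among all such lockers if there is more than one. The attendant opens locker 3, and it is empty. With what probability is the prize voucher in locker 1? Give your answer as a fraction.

4/29

Condition on the true location of the prize voucher.
If it is in locker 1 (prior 2/17): the attendant has 3 equally likely choices, so probability 1/3; weight (2/17)·(1/3) = 2/51.
If it is in locker 2 (prior 6/17): the attendant has 3 equally likely choices, so probability 1/3; weight (6/17)·(1/3) = 2/17.
If it is in locker 3 (prior 2/17): the attendant opened locker 3, so this case is ruled out; weight (2/17)·0 = 0.
If it is in locker 4 (prior 5/17): the attendant has 3 equally likely choices, so probability 1/3; weight (5/17)·(1/3) = 5/51.
If it is in locker 5 (prior 2/17): the attendant has 4 equally likely choices, so probability 1/4; weight (2/17)·(1/4) = 1/34.
The weights sum to 29/102.
So P(the prize voucher in locker 1 | the attendant opened locker 3) = (2/51) / (29/102) = 4/29.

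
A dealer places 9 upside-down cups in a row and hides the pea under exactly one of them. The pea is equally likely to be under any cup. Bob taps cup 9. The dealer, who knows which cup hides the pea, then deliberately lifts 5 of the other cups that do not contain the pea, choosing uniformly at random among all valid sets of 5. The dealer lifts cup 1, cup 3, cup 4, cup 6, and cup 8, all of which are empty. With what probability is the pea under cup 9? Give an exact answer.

Condition on the true location of the pea.
If it is under any of cups 1, 3, 4, 6, and 8 (prior 1/9 each): that cup was opened and seen not to hold the prize — ruled out; weight (1/9)·0 = 0 each.
If it is under any of cups 2, 5, and 7 (prior 1/9 each): the dealer has 21 equally likely choices, so probability 1/21; weight (1/9)·(1/21) = 1/189 each.
If it is under cup 9 (prior 1/9): the dealer has 56 equally likely choices, so probability 1/56; weight (1/9)·(1/56) = 1/504.
The weights sum to 1/56.
So P(the pea under cup 9 | the dealer opened cup 1, cup 3, cup 4, cup 6, and cup 8) = (1/504) / (1/56) = 1/9.

1/9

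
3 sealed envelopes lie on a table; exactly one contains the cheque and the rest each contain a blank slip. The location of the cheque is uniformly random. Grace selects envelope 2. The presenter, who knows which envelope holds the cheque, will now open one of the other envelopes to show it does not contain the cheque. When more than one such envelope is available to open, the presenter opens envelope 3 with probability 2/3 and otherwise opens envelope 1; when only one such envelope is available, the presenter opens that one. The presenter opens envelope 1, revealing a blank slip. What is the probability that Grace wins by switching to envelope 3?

Apply Bayes' rule, conditioning on where the cheque actually is.
If it is in envelope 1 (prior 1/3): the presenter opened envelope 1, so this case is ruled out; weight (1/3)·0 = 0.
If it is in envelope 2 (prior 1/3): envelope 3 is available but not opened, probability 1/3; weight (1/3)·(1/3) = 1/9.
If it is in envelope 3 (prior 1/3): only envelope 1 is available, probability 1; weight (1/3)·1 = 1/3.
The weights sum to 4/9.
So P(the cheque in envelope 3 | the presenter opened envelope 1) = (1/3) / (4/9) = 3/4.

3/4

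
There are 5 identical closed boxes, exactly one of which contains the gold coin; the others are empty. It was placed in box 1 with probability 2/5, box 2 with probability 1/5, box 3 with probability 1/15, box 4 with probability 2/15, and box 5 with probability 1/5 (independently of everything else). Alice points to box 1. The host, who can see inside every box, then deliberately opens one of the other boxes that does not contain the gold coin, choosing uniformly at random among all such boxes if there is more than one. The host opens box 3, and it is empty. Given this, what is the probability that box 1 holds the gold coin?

9/25

Apply Bayes' rule, conditioning on where the gold coin actually is.
If it is in box 1 (prior 2/5): the host has 4 equally likely choices, so probability 1/4; weight (2/5)·(1/4) = 1/10.
If it is in either of boxes 2 and 5 (prior 1/5 each): the host has 3 equally likely choices, so probability 1/3; weight (1/5)·(1/3) = 1/15 each.
If it is in box 3 (prior 1/15): the host opened box 3, so this case is ruled out; weight (1/15)·0 = 0.
If it is in box 4 (prior 2/15): the host has 3 equally likely choices, so probability 1/3; weight (2/15)·(1/3) = 2/45.
The weights sum to 5/18.
So P(the gold coin in box 1 | the host opened box 3) = (1/10) / (5/18) = 9/25.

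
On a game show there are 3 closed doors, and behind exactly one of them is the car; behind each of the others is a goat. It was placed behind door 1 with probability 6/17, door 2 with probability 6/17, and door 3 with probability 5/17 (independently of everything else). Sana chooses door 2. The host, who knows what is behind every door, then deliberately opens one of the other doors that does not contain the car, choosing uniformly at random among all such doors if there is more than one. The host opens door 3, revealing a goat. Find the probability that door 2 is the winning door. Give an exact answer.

Condition on the true location of the car.
If it is behind door 1 (prior 6/17): the host has no choice, probability 1; weight (6/17)·1 = 6/17.
If it is behind door 2 (prior 6/17): the host has 2 equally likely choices, so probability 1/2; weight (6/17)·(1/2) = 3/17.
If it is behind door 3 (prior 5/17): the host opened door 3, so this case is ruled out; weight (5/17)·0 = 0.
The weights sum to 9/17.
So P(the car behind door 2 | the host opened door 3) = (3/17) / (9/17) = 1/3.

1/3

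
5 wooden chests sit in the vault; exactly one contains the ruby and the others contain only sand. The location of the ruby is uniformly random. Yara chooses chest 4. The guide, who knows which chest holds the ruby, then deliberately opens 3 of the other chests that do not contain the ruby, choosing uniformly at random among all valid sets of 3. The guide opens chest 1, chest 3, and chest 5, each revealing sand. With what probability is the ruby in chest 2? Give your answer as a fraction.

Consider each possible location of the ruby in turn.
If it is in any of chests 1, 3, and 5 (prior 1/5 each): that chest was opened and seen not to hold the prize — ruled out; weight (1/5)·0 = 0 each.
If it is in chest 2 (prior 1/5): the guide has no choice, probability 1; weight (1/5)·1 = 1/5.
If it is in chest 4 (prior 1/5): the guide has 4 equally likely choices, so probability 1/4; weight (1/5)·(1/4) = 1/20.
The weights sum to 1/4.
So P(the ruby in chest 2 | the guide opened chest 1, chest 3, and chest 5) = (1/5) / (1/4) = 4/5.

4/5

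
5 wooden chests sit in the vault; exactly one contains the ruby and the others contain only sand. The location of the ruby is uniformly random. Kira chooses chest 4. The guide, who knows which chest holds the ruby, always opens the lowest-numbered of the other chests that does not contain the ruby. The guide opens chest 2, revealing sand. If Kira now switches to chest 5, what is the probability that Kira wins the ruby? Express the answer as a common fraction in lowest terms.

Consider each possible location of the ruby in turn.
If it is in chest 1 (prior 1/5): chest 2 is the lowest-numbered option available, probability 1; weight (1/5)·1 = 1/5.
If it is in chest 2 (prior 1/5): the guide opened chest 2, so this case is ruled out; weight (1/5)·0 = 0.
If it is in any of chests 3, 4, and 5 (prior 1/5 each): the guide would have opened chest 1 instead, probability 0; weight (1/5)·0 = 0 each.
The weights sum to 1/5.
So P(the ruby in chest 5 | the guide opened chest 2) = 0 / (1/5) = 0.

0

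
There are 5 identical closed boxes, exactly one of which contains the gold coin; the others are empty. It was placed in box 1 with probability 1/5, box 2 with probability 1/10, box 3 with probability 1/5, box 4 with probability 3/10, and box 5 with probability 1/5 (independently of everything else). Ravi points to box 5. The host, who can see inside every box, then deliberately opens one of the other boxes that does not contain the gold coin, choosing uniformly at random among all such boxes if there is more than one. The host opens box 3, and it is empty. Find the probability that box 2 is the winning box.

2/15

Apply Bayes' rule, conditioning on where the gold coin actually is.
If it is in box 1 (prior 1/5): the host has 3 equally likely choices, so probability 1/3; weight (1/5)·(1/3) = 1/15.
If it is in box 2 (prior 1/10): the host has 3 equally likely choices, so probability 1/3; weight (1/10)·(1/3) = 1/30.
If it is in box 3 (prior 1/5): the host opened box 3, so this case is ruled out; weight (1/5)·0 = 0.
If it is in box 4 (prior 3/10): the host has 3 equally likely choices, so probability 1/3; weight (3/10)·(1/3) = 1/10.
If it is in box 5 (prior 1/5): the host has 4 equally likely choices, so probability 1/4; weight (1/5)·(1/4) = 1/20.
The weights sum to 1/4.
So P(the gold coin in box 2 | the host opened box 3) = (1/30) / (1/4) = 2/15.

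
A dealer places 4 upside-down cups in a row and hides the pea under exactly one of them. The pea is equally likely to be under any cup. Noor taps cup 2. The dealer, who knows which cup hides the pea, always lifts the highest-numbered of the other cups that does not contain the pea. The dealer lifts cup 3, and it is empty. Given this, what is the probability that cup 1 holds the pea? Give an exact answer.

0

Apply Bayes' rule, conditioning on where the pea actually is.
If it is under either of cups 1 and 2 (prior 1/4 each): the dealer would have opened cup 4 instead, probability 0; weight (1/4)·0 = 0 each.
If it is under cup 3 (prior 1/4): the dealer opened cup 3, so this case is ruled out; weight (1/4)·0 = 0.
If it is under cup 4 (prior 1/4): cup 3 is the highest-numbered option available, probability 1; weight (1/4)·1 = 1/4.
The weights sum to 1/4.
So P(the pea under cup 1 | the dealer opened cup 3) = 0 / (1/4) = 0.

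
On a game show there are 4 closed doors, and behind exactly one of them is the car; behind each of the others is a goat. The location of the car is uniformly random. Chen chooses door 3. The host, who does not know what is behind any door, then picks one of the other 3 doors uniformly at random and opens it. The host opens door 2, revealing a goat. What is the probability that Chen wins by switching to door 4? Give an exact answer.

Condition on the true location of the car.
If it is behind any of doors 1, 3, and 4 (prior 1/4 each): the host picks door 2 with probability 1/3 regardless, and it is not the prize; weight (1/4)·(1/3) = 1/12 each.
If it is behind door 2 (prior 1/4): the host opened door 2, so this case is ruled out; weight (1/4)·0 = 0.
The weights sum to 1/4.
So P(the car behind door 4 | the host opened door 2) = (1/12) / (1/4) = 1/3.

1/3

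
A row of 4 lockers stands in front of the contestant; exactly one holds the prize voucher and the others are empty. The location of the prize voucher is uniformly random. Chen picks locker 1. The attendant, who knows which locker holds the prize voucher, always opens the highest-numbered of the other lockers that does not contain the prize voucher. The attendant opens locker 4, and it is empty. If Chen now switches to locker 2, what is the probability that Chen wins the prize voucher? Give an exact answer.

Condition on the true location of the prize voucher.
If it is in any of lockers 1, 2, and 3 (prior 1/4 each): locker 4 is the highest-numbered option available, probability 1; weight (1/4)·1 = 1/4 each.
If it is in locker 4 (prior 1/4): the attendant opened locker 4, so this case is ruled out; weight (1/4)·0 = 0.
The weights sum to 3/4.
So P(the prize voucher in locker 2 | the attendant opened locker 4) = (1/4) / (3/4) = 1/3.

1/3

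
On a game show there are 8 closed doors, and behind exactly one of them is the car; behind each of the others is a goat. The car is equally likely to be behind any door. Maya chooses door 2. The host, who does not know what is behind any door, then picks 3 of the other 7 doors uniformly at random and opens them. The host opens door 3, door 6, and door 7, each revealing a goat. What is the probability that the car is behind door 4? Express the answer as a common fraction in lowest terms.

Because the host chose which doors to open without knowing where the car is, the choice is independent of the prize location. Learning that none of the 3 opened doors holds the car simply rules out those 3 locations and leaves the remaining 5 doors still equally likely by symmetry.
So P(the car behind door 4) = 1/5.

1/5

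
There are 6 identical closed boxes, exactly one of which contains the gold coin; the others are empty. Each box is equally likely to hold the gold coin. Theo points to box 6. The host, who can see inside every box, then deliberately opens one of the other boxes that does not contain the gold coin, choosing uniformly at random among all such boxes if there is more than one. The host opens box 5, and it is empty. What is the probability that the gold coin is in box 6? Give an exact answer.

Apply Bayes' rule, conditioning on where the gold coin actually is.
If it is in any of boxes 1, 2, 3, and 4 (prior 1/6 each): the host has 4 equally likely choices, so probability 1/4; weight (1/6)·(1/4) = 1/24 each.
If it is in box 5 (prior 1/6): the host opened box 5, so this case is ruled out; weight (1/6)·0 = 0.
If it is in box 6 (prior 1/6): the host has 5 equally likely choices, so probability 1/5; weight (1/6)·(1/5) = 1/30.
The weights sum to 1/5.
So P(the gold coin in box 6 | the host opened box 5) = (1/30) / (1/5) = 1/6.

1/6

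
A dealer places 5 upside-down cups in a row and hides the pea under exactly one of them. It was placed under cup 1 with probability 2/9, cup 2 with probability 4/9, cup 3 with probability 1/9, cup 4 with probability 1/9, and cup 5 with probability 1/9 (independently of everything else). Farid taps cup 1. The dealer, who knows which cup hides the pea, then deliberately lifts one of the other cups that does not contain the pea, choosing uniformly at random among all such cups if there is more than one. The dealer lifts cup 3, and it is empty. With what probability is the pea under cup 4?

2/15

Apply Bayes' rule, conditioning on where the pea actually is.
If it is under cup 1 (prior 2/9): the dealer has 4 equally likely choices, so probability 1/4; weight (2/9)·(1/4) = 1/18.
If it is under cup 2 (prior 4/9): the dealer has 3 equally likely choices, so probability 1/3; weight (4/9)·(1/3) = 4/27.
If it is under cup 3 (prior 1/9): the dealer opened cup 3, so this case is ruled out; weight (1/9)·0 = 0.
If it is under either of cups 4 and 5 (prior 1/9 each): the dealer has 3 equally likely choices, so probability 1/3; weight (1/9)·(1/3) = 1/27 each.
The weights sum to 5/18.
So P(the pea under cup 4 | the dealer opened cup 3) = (1/27) / (5/18) = 2/15.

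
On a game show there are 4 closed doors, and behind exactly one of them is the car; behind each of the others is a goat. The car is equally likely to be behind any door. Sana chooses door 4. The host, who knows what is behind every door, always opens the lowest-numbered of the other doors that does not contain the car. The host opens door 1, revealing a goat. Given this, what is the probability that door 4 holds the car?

Apply Bayes' rule, conditioning on where the car actually is.
If it is behind door 1 (prior 1/4): the host opened door 1, so this case is ruled out; weight (1/4)·0 = 0.
If it is behind any of doors 2, 3, and 4 (prior 1/4 each): door 1 is the lowest-numbered option available, probability 1; weight (1/4)·1 = 1/4 each.
The weights sum to 3/4.
So P(the car behind door 4 | the host opened door 1) = (1/4) / (3/4) = 1/3.

1/3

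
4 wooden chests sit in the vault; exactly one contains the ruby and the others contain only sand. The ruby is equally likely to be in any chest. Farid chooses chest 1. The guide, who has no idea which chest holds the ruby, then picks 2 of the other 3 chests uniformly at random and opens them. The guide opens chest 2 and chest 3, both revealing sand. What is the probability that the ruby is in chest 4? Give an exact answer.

1/2

Apply Bayes' rule, conditioning on where the ruby actually is.
If it is in either of chests 1 and 4 (prior 1/4 each): the guide picks exactly this set with probability 1/3 regardless, and none is the prize; weight (1/4)·(1/3) = 1/12 each.
If it is in either of chests 2 and 3 (prior 1/4 each): that chest was opened and seen not to hold the prize — ruled out; weight (1/4)·0 = 0 each.
The weights sum to 1/6.
So P(the ruby in chest 4 | the guide opened chest 2 and chest 3) = (1/12) / (1/6) = 1/2.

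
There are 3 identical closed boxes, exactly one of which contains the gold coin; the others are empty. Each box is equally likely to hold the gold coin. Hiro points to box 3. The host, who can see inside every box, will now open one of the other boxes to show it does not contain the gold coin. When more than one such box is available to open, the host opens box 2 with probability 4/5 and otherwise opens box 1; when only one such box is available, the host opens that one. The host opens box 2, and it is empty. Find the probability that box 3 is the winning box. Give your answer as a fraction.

Apply Bayes' rule, conditioning on where the gold coin actually is.
If it is in box 1 (prior 1/3): only box 2 is available, probability 1; weight (1/3)·1 = 1/3.
If it is in box 2 (prior 1/3): the host opened box 2, so this case is ruled out; weight (1/3)·0 = 0.
If it is in box 3 (prior 1/3): box 2 is available, opened with probability 4/5; weight (1/3)·(4/5) = 4/15.
The weights sum to 3/5.
So P(the gold coin in box 3 | the host opened box 2) = (4/15) / (3/5) = 4/9.

4/9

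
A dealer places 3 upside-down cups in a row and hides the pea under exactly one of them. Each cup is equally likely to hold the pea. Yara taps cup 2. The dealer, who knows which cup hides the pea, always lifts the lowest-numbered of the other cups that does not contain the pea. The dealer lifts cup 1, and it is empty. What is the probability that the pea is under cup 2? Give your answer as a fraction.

Condition on the true location of the pea.
If it is under cup 1 (prior 1/3): the dealer opened cup 1, so this case is ruled out; weight (1/3)·0 = 0.
If it is under either of cups 2 and 3 (prior 1/3 each): cup 1 is the lowest-numbered option available, probability 1; weight (1/3)·1 = 1/3 each.
The weights sum to 2/3.
So P(the pea under cup 2 | the dealer opened cup 1) = (1/3) / (2/3) = 1/2.

1/2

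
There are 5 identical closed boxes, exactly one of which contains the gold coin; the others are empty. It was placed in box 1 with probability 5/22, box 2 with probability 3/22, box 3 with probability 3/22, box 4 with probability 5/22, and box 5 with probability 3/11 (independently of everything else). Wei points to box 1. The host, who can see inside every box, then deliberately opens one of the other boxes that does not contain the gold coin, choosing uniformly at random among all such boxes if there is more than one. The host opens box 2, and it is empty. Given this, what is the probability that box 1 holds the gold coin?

Apply Bayes' rule, conditioning on where the gold coin actually is.
If it is in box 1 (prior 5/22): the host has 4 equally likely choices, so probability 1/4; weight (5/22)·(1/4) = 5/88.
If it is in box 2 (prior 3/22): the host opened box 2, so this case is ruled out; weight (3/22)·0 = 0.
If it is in box 3 (prior 3/22): the host has 3 equally likely choices, so probability 1/3; weight (3/22)·(1/3) = 1/22.
If it is in box 4 (prior 5/22): the host has 3 equally likely choices, so probability 1/3; weight (5/22)·(1/3) = 5/66.
If it is in box 5 (prior 3/11): the host has 3 equally likely choices, so probability 1/3; weight (3/11)·(1/3) = 1/11.
The weights sum to 71/264.
So P(the gold coin in box 1 | the host opened box 2) = (5/88) / (71/264) = 15/71.

15/71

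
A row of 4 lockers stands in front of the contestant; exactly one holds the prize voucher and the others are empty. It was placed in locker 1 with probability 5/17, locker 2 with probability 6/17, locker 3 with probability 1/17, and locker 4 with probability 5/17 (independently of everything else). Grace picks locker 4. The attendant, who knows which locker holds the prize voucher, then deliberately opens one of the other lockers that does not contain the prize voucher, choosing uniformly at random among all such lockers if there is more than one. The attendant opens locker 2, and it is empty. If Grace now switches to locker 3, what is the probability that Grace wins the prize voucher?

3/28

Apply Bayes' rule, conditioning on where the prize voucher actually is.
If it is in locker 1 (prior 5/17): the attendant has 2 equally likely choices, so probability 1/2; weight (5/17)·(1/2) = 5/34.
If it is in locker 2 (prior 6/17): the attendant opened locker 2, so this case is ruled out; weight (6/17)·0 = 0.
If it is in locker 3 (prior 1/17): the attendant has 2 equally likely choices, so probability 1/2; weight (1/17)·(1/2) = 1/34.
If it is in locker 4 (prior 5/17): the attendant has 3 equally likely choices, so probability 1/3; weight (5/17)·(1/3) = 5/51.
The weights sum to 14/51.
So P(the prize voucher in locker 3 | the attendant opened locker 2) = (1/34) / (14/51) = 3/28.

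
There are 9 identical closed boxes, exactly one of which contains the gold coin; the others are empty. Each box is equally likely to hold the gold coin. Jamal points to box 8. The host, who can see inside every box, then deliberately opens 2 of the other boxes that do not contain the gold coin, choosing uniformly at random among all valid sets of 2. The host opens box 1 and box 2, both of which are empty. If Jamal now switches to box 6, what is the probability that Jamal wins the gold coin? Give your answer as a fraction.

4/27

Condition on the true location of the gold coin.
If it is in either of boxes 1 and 2 (prior 1/9 each): that box was opened and seen not to hold the prize — ruled out; weight (1/9)·0 = 0 each.
If it is in any of boxes 3, 4, 5, 6, 7, and 9 (prior 1/9 each): the host has 21 equally likely choices, so probability 1/21; weight (1/9)·(1/21) = 1/189 each.
If it is in box 8 (prior 1/9): the host has 28 equally likely choices, so probability 1/28; weight (1/9)·(1/28) = 1/252.
The weights sum to 1/28.
So P(the gold coin in box 6 | the host opened box 1 and box 2) = (1/189) / (1/28) = 4/27.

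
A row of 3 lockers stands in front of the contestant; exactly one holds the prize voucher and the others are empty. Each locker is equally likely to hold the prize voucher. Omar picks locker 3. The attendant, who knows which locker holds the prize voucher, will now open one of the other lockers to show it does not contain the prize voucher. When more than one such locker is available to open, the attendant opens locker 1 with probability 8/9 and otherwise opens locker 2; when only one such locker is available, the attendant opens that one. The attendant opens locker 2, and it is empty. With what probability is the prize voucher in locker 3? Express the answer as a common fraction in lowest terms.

Consider each possible location of the prize voucher in turn.
If it is in locker 1 (prior 1/3): only locker 2 is available, probability 1; weight (1/3)·1 = 1/3.
If it is in locker 2 (prior 1/3): the attendant opened locker 2, so this case is ruled out; weight (1/3)·0 = 0.
If it is in locker 3 (prior 1/3): locker 1 is available but not opened, probability 1/9; weight (1/3)·(1/9) = 1/27.
The weights sum to 10/27.
So P(the prize voucher in locker 3 | the attendant opened locker 2) = (1/27) / (10/27) = 1/10.

1/10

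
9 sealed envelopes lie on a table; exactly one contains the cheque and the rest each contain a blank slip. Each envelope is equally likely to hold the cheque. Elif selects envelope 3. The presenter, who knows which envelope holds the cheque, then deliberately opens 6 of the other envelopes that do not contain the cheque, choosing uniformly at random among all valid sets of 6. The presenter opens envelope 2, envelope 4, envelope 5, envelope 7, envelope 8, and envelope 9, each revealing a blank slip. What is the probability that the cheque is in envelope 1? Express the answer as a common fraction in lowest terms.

4/9

Condition on the true location of the cheque.
If it is in either of envelopes 1 and 6 (prior 1/9 each): the presenter has 7 equally likely choices, so probability 1/7; weight (1/9)·(1/7) = 1/63 each.
If it is in any of envelopes 2, 4, 5, 7, 8, and 9 (prior 1/9 each): that envelope was opened and seen not to hold the prize — ruled out; weight (1/9)·0 = 0 each.
If it is in envelope 3 (prior 1/9): the presenter has 28 equally likely choices, so probability 1/28; weight (1/9)·(1/28) = 1/252.
The weights sum to 1/28.
So P(the cheque in envelope 1 | the presenter opened envelope 2, envelope 4, envelope 5, envelope 7, envelope 8, and envelope 9) = (1/63) / (1/28) = 4/9.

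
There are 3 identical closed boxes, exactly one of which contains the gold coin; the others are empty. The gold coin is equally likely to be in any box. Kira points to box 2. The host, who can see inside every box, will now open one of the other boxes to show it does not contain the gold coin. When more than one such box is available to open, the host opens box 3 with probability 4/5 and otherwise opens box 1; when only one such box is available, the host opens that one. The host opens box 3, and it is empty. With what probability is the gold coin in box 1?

Apply Bayes' rule, conditioning on where the gold coin actually is.
If it is in box 1 (prior 1/3): only box 3 is available, probability 1; weight (1/3)·1 = 1/3.
If it is in box 2 (prior 1/3): box 3 is available, opened with probability 4/5; weight (1/3)·(4/5) = 4/15.
If it is in box 3 (prior 1/3): the host opened box 3, so this case is ruled out; weight (1/3)·0 = 0.
The weights sum to 3/5.
So P(the gold coin in box 1 | the host opened box 3) = (1/3) / (3/5) = 5/9.

5/9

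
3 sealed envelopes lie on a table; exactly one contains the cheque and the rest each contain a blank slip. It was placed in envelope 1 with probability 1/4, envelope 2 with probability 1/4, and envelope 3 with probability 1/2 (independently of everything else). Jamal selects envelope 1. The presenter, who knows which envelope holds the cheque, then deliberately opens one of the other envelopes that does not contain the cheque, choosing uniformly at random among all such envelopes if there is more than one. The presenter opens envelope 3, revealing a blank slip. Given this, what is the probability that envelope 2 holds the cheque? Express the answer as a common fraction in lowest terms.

2/3

Apply Bayes' rule, conditioning on where the cheque actually is.
If it is in envelope 1 (prior 1/4): the presenter has 2 equally likely choices, so probability 1/2; weight (1/4)·(1/2) = 1/8.
If it is in envelope 2 (prior 1/4): the presenter has no choice, probability 1; weight (1/4)·1 = 1/4.
If it is in envelope 3 (prior 1/2): the presenter opened envelope 3, so this case is ruled out; weight (1/2)·0 = 0.
The weights sum to 3/8.
So P(the cheque in envelope 2 | the presenter opened envelope 3) = (1/4) / (3/8) = 2/3.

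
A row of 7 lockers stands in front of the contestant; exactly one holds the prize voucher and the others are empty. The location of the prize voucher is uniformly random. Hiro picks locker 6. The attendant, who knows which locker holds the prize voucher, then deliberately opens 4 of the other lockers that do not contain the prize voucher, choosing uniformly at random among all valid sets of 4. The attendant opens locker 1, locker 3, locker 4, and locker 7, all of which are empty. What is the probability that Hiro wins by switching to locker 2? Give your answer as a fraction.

Apply Bayes' rule, conditioning on where the prize voucher actually is.
If it is in any of lockers 1, 3, 4, and 7 (prior 1/7 each): that locker was opened and seen not to hold the prize — ruled out; weight (1/7)·0 = 0 each.
If it is in either of lockers 2 and 5 (prior 1/7 each): the attendant has 5 equally likely choices, so probability 1/5; weight (1/7)·(1/5) = 1/35 each.
If it is in locker 6 (prior 1/7): the attendant has 15 equally likely choices, so probability 1/15; weight (1/7)·(1/15) = 1/105.
The weights sum to 1/15.
So P(the prize voucher in locker 2 | the attendant opened locker 1, locker 3, locker 4, and locker 7) = (1/35) / (1/15) = 3/7.

3/7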